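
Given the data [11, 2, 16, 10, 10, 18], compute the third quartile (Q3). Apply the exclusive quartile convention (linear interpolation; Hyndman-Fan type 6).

16.5

Step 1: Sort the data: [2, 10, 10, 11, 16, 18]
Step 2: n = 6
Step 3: Using the exclusive quartile method:
  Q1 = 8
  Q2 (median) = 10.5
  Q3 = 16.5
  IQR = Q3 - Q1 = 16.5 - 8 = 8.5
Step 4: Q3 = 16.5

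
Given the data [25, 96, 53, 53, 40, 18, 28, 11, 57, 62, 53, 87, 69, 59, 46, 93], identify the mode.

53

Step 1: Count the frequency of each value:
  11: appears 1 time(s)
  18: appears 1 time(s)
  25: appears 1 time(s)
  28: appears 1 time(s)
  40: appears 1 time(s)
  46: appears 1 time(s)
  53: appears 3 time(s)
  57: appears 1 time(s)
  59: appears 1 time(s)
  62: appears 1 time(s)
  69: appears 1 time(s)
  87: appears 1 time(s)
  93: appears 1 time(s)
  96: appears 1 time(s)
Step 2: The value 53 appears most frequently (3 times).
Step 3: Mode = 53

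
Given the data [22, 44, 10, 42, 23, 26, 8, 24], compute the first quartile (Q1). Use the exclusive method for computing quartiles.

13

Step 1: Sort the data: [8, 10, 22, 23, 24, 26, 42, 44]
Step 2: n = 8
Step 3: Using the exclusive quartile method:
  Q1 = 13
  Q2 (median) = 23.5
  Q3 = 38
  IQR = Q3 - Q1 = 38 - 13 = 25
Step 4: Q1 = 13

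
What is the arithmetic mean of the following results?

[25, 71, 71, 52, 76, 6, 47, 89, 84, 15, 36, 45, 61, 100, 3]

52.0667

Step 1: Sum all values: 25 + 71 + 71 + 52 + 76 + 6 + 47 + 89 + 84 + 15 + 36 + 45 + 61 + 100 + 3 = 781
Step 2: Count the number of values: n = 15
Step 3: Mean = sum / n = 781 / 15 = 52.0667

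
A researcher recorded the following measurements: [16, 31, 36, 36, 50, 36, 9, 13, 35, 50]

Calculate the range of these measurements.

41

Step 1: Identify the maximum value: max = 50
Step 2: Identify the minimum value: min = 9
Step 3: Range = max - min = 50 - 9 = 41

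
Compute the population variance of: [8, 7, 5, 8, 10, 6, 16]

11.3878

Step 1: Compute the mean: (8 + 7 + 5 + 8 + 10 + 6 + 16) / 7 = 8.5714
Step 2: Compute squared deviations from the mean:
  (8 - 8.5714)^2 = 0.3265
  (7 - 8.5714)^2 = 2.4694
  (5 - 8.5714)^2 = 12.7551
  (8 - 8.5714)^2 = 0.3265
  (10 - 8.5714)^2 = 2.0408
  (6 - 8.5714)^2 = 6.6122
  (16 - 8.5714)^2 = 55.1837
Step 3: Sum of squared deviations = 79.7143
Step 4: Population variance = 79.7143 / 7 = 11.3878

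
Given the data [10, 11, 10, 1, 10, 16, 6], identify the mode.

10

Step 1: Count the frequency of each value:
  1: appears 1 time(s)
  6: appears 1 time(s)
  10: appears 3 time(s)
  11: appears 1 time(s)
  16: appears 1 time(s)
Step 2: The value 10 appears most frequently (3 times).
Step 3: Mode = 10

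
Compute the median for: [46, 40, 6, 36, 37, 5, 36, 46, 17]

36

Step 1: Sort the data in ascending order: [5, 6, 17, 36, 36, 37, 40, 46, 46]
Step 2: The number of values is n = 9.
Step 3: Since n is odd, the median is the middle value at position 5: 36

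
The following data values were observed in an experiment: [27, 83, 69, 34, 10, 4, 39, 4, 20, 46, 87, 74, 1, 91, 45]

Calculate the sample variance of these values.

1018.4952

Step 1: Compute the mean: (27 + 83 + 69 + 34 + 10 + 4 + 39 + 4 + 20 + 46 + 87 + 74 + 1 + 91 + 45) / 15 = 42.2667
Step 2: Compute squared deviations from the mean:
  (27 - 42.2667)^2 = 233.0711
  (83 - 42.2667)^2 = 1659.2044
  (69 - 42.2667)^2 = 714.6711
  (34 - 42.2667)^2 = 68.3378
  (10 - 42.2667)^2 = 1041.1378
  (4 - 42.2667)^2 = 1464.3378
  (39 - 42.2667)^2 = 10.6711
  (4 - 42.2667)^2 = 1464.3378
  (20 - 42.2667)^2 = 495.8044
  (46 - 42.2667)^2 = 13.9378
  (87 - 42.2667)^2 = 2001.0711
  (74 - 42.2667)^2 = 1007.0044
  (1 - 42.2667)^2 = 1702.9378
  (91 - 42.2667)^2 = 2374.9378
  (45 - 42.2667)^2 = 7.4711
Step 3: Sum of squared deviations = 14258.9333
Step 4: Sample variance = 14258.9333 / 14 = 1018.4952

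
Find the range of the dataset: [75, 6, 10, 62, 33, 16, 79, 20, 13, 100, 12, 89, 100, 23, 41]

94

Step 1: Identify the maximum value: max = 100
Step 2: Identify the minimum value: min = 6
Step 3: Range = max - min = 100 - 6 = 94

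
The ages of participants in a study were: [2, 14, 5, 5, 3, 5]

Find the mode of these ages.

5

Step 1: Count the frequency of each value:
  2: appears 1 time(s)
  3: appears 1 time(s)
  5: appears 3 time(s)
  14: appears 1 time(s)
Step 2: The value 5 appears most frequently (3 times).
Step 3: Mode = 5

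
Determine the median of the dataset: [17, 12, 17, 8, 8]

12

Step 1: Sort the data in ascending order: [8, 8, 12, 17, 17]
Step 2: The number of values is n = 5.
Step 3: Since n is odd, the median is the middle value at position 3: 12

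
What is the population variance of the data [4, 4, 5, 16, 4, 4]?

19.4722

Step 1: Compute the mean: (4 + 4 + 5 + 16 + 4 + 4) / 6 = 6.1667
Step 2: Compute squared deviations from the mean:
  (4 - 6.1667)^2 = 4.6944
  (4 - 6.1667)^2 = 4.6944
  (5 - 6.1667)^2 = 1.3611
  (16 - 6.1667)^2 = 96.6944
  (4 - 6.1667)^2 = 4.6944
  (4 - 6.1667)^2 = 4.6944
Step 3: Sum of squared deviations = 116.8333
Step 4: Population variance = 116.8333 / 6 = 19.4722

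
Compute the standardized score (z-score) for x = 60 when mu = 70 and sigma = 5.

-2

Step 1: Recall the z-score formula: z = (x - mu) / sigma
Step 2: Substitute values: z = (60 - 70) / 5
Step 3: z = -10 / 5 = -2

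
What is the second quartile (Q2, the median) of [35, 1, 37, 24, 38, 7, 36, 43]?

35.5

Step 1: Sort the data: [1, 7, 24, 35, 36, 37, 38, 43]
Step 2: n = 8
Step 3: Q2 is the median. Since n is even, it is the average of the values at positions 4 and 5:
  Q2 = (35 + 36) / 2 = 35.5
Step 4: Q2 = 35.5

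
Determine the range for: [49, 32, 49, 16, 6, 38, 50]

44

Step 1: Identify the maximum value: max = 50
Step 2: Identify the minimum value: min = 6
Step 3: Range = max - min = 50 - 6 = 44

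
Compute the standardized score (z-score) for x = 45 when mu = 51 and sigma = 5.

-1.2

Step 1: Recall the z-score formula: z = (x - mu) / sigma
Step 2: Substitute values: z = (45 - 51) / 5
Step 3: z = -6 / 5 = -1.2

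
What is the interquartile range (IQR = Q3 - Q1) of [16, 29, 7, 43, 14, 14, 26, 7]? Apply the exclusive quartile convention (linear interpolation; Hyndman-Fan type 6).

19.5

Step 1: Sort the data: [7, 7, 14, 14, 16, 26, 29, 43]
Step 2: n = 8
Step 3: Using the exclusive quartile method:
  Q1 = 8.75
  Q2 (median) = 15
  Q3 = 28.25
  IQR = Q3 - Q1 = 28.25 - 8.75 = 19.5
Step 4: IQR = 19.5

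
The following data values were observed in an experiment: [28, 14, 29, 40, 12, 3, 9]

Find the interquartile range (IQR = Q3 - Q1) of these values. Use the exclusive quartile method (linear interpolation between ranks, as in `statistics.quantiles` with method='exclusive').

20

Step 1: Sort the data: [3, 9, 12, 14, 28, 29, 40]
Step 2: n = 7
Step 3: Using the exclusive quartile method:
  Q1 = 9
  Q2 (median) = 14
  Q3 = 29
  IQR = Q3 - Q1 = 29 - 9 = 20
Step 4: IQR = 20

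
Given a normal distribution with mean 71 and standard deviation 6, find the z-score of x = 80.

1.5

Step 1: Recall the z-score formula: z = (x - mu) / sigma
Step 2: Substitute values: z = (80 - 71) / 6
Step 3: z = 9 / 6 = 1.5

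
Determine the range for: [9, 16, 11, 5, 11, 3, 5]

13

Step 1: Identify the maximum value: max = 16
Step 2: Identify the minimum value: min = 3
Step 3: Range = max - min = 16 - 3 = 13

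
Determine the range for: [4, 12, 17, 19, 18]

15

Step 1: Identify the maximum value: max = 19
Step 2: Identify the minimum value: min = 4
Step 3: Range = max - min = 19 - 4 = 15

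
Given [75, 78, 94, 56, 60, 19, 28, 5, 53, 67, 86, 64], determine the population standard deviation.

26.0431

Step 1: Compute the mean: 57.0833
Step 2: Sum of squared deviations from the mean: 8138.9167
Step 3: Population variance = 8138.9167 / 12 = 678.2431
Step 4: Standard deviation = sqrt(678.2431) = 26.0431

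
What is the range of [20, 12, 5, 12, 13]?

15

Step 1: Identify the maximum value: max = 20
Step 2: Identify the minimum value: min = 5
Step 3: Range = max - min = 20 - 5 = 15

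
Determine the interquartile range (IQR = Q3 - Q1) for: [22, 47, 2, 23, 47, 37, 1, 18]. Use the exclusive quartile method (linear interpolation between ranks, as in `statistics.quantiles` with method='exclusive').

38.5

Step 1: Sort the data: [1, 2, 18, 22, 23, 37, 47, 47]
Step 2: n = 8
Step 3: Using the exclusive quartile method:
  Q1 = 6
  Q2 (median) = 22.5
  Q3 = 44.5
  IQR = Q3 - Q1 = 44.5 - 6 = 38.5
Step 4: IQR = 38.5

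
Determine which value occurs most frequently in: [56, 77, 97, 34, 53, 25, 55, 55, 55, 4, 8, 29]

55

Step 1: Count the frequency of each value:
  4: appears 1 time(s)
  8: appears 1 time(s)
  25: appears 1 time(s)
  29: appears 1 time(s)
  34: appears 1 time(s)
  53: appears 1 time(s)
  55: appears 3 time(s)
  56: appears 1 time(s)
  77: appears 1 time(s)
  97: appears 1 time(s)
Step 2: The value 55 appears most frequently (3 times).
Step 3: Mode = 55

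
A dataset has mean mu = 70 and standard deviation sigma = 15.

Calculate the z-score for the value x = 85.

1

Step 1: Recall the z-score formula: z = (x - mu) / sigma
Step 2: Substitute values: z = (85 - 70) / 15
Step 3: z = 15 / 15 = 1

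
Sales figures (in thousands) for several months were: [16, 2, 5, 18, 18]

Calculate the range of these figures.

16

Step 1: Identify the maximum value: max = 18
Step 2: Identify the minimum value: min = 2
Step 3: Range = max - min = 18 - 2 = 16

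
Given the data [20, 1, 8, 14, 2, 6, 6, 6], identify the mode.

6

Step 1: Count the frequency of each value:
  1: appears 1 time(s)
  2: appears 1 time(s)
  6: appears 3 time(s)
  8: appears 1 time(s)
  14: appears 1 time(s)
  20: appears 1 time(s)
Step 2: The value 6 appears most frequently (3 times).
Step 3: Mode = 6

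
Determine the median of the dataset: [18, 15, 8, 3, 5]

8

Step 1: Sort the data in ascending order: [3, 5, 8, 15, 18]
Step 2: The number of values is n = 5.
Step 3: Since n is odd, the median is the middle value at position 3: 8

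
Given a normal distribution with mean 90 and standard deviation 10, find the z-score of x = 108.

1.8

Step 1: Recall the z-score formula: z = (x - mu) / sigma
Step 2: Substitute values: z = (108 - 90) / 10
Step 3: z = 18 / 10 = 1.8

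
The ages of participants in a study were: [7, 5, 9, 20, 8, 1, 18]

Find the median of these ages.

8

Step 1: Sort the data in ascending order: [1, 5, 7, 8, 9, 18, 20]
Step 2: The number of values is n = 7.
Step 3: Since n is odd, the median is the middle value at position 4: 8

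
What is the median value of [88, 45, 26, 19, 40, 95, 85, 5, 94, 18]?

42.5

Step 1: Sort the data in ascending order: [5, 18, 19, 26, 40, 45, 85, 88, 94, 95]
Step 2: The number of values is n = 10.
Step 3: Since n is even, the median is the average of positions 5 and 6:
  Median = (40 + 45) / 2 = 42.5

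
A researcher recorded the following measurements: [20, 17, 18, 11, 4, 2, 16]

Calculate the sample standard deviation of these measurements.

7.1147

Step 1: Compute the mean: 12.5714
Step 2: Sum of squared deviations from the mean: 303.7143
Step 3: Sample variance = 303.7143 / 6 = 50.619
Step 4: Standard deviation = sqrt(50.619) = 7.1147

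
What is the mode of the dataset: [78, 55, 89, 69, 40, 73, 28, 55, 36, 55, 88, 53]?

55

Step 1: Count the frequency of each value:
  28: appears 1 time(s)
  36: appears 1 time(s)
  40: appears 1 time(s)
  53: appears 1 time(s)
  55: appears 3 time(s)
  69: appears 1 time(s)
  73: appears 1 time(s)
  78: appears 1 time(s)
  88: appears 1 time(s)
  89: appears 1 time(s)
Step 2: The value 55 appears most frequently (3 times).
Step 3: Mode = 55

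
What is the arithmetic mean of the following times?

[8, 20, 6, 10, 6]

10

Step 1: Sum all values: 8 + 20 + 6 + 10 + 6 = 50
Step 2: Count the number of values: n = 5
Step 3: Mean = sum / n = 50 / 5 = 10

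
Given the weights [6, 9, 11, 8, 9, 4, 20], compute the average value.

9.5714

Step 1: Sum all values: 6 + 9 + 11 + 8 + 9 + 4 + 20 = 67
Step 2: Count the number of values: n = 7
Step 3: Mean = sum / n = 67 / 7 = 9.5714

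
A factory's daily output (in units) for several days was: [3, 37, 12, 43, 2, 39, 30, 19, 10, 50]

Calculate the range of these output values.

48

Step 1: Identify the maximum value: max = 50
Step 2: Identify the minimum value: min = 2
Step 3: Range = max - min = 50 - 2 = 48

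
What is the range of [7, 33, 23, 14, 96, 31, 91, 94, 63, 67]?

89

Step 1: Identify the maximum value: max = 96
Step 2: Identify the minimum value: min = 7
Step 3: Range = max - min = 96 - 7 = 89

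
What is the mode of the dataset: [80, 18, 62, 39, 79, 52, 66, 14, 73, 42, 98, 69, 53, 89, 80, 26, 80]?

80

Step 1: Count the frequency of each value:
  14: appears 1 time(s)
  18: appears 1 time(s)
  26: appears 1 time(s)
  39: appears 1 time(s)
  42: appears 1 time(s)
  52: appears 1 time(s)
  53: appears 1 time(s)
  62: appears 1 time(s)
  66: appears 1 time(s)
  69: appears 1 time(s)
  73: appears 1 time(s)
  79: appears 1 time(s)
  80: appears 3 time(s)
  89: appears 1 time(s)
  98: appears 1 time(s)
Step 2: The value 80 appears most frequently (3 times).
Step 3: Mode = 80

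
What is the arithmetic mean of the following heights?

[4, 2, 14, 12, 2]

6.8

Step 1: Sum all values: 4 + 2 + 14 + 12 + 2 = 34
Step 2: Count the number of values: n = 5
Step 3: Mean = sum / n = 34 / 5 = 6.8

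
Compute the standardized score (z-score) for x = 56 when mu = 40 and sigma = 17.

0.9412

Step 1: Recall the z-score formula: z = (x - mu) / sigma
Step 2: Substitute values: z = (56 - 40) / 17
Step 3: z = 16 / 17 = 0.9412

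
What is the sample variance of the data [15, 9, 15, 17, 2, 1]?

48.9667

Step 1: Compute the mean: (15 + 9 + 15 + 17 + 2 + 1) / 6 = 9.8333
Step 2: Compute squared deviations from the mean:
  (15 - 9.8333)^2 = 26.6944
  (9 - 9.8333)^2 = 0.6944
  (15 - 9.8333)^2 = 26.6944
  (17 - 9.8333)^2 = 51.3611
  (2 - 9.8333)^2 = 61.3611
  (1 - 9.8333)^2 = 78.0278
Step 3: Sum of squared deviations = 244.8333
Step 4: Sample variance = 244.8333 / 5 = 48.9667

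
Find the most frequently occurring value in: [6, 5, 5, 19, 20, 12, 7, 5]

5

Step 1: Count the frequency of each value:
  5: appears 3 time(s)
  6: appears 1 time(s)
  7: appears 1 time(s)
  12: appears 1 time(s)
  19: appears 1 time(s)
  20: appears 1 time(s)
Step 2: The value 5 appears most frequently (3 times).
Step 3: Mode = 5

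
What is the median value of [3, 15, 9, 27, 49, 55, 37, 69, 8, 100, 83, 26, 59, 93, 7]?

37

Step 1: Sort the data in ascending order: [3, 7, 8, 9, 15, 26, 27, 37, 49, 55, 59, 69, 83, 93, 100]
Step 2: The number of values is n = 15.
Step 3: Since n is odd, the median is the middle value at position 8: 37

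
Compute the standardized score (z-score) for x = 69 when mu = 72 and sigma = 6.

-0.5

Step 1: Recall the z-score formula: z = (x - mu) / sigma
Step 2: Substitute values: z = (69 - 72) / 6
Step 3: z = -3 / 6 = -0.5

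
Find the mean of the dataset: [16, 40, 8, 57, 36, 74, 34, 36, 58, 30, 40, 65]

41.1667

Step 1: Sum all values: 16 + 40 + 8 + 57 + 36 + 74 + 34 + 36 + 58 + 30 + 40 + 65 = 494
Step 2: Count the number of values: n = 12
Step 3: Mean = sum / n = 494 / 12 = 41.1667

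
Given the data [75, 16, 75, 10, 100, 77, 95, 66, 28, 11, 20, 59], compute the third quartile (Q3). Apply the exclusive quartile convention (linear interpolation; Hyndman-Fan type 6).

76.5

Step 1: Sort the data: [10, 11, 16, 20, 28, 59, 66, 75, 75, 77, 95, 100]
Step 2: n = 12
Step 3: Using the exclusive quartile method:
  Q1 = 17
  Q2 (median) = 62.5
  Q3 = 76.5
  IQR = Q3 - Q1 = 76.5 - 17 = 59.5
Step 4: Q3 = 76.5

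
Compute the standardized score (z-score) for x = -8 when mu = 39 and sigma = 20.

-2.35

Step 1: Recall the z-score formula: z = (x - mu) / sigma
Step 2: Substitute values: z = (-8 - 39) / 20
Step 3: z = -47 / 20 = -2.35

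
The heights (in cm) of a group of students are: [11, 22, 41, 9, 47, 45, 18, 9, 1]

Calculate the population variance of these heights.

269.8025

Step 1: Compute the mean: (11 + 22 + 41 + 9 + 47 + 45 + 18 + 9 + 1) / 9 = 22.5556
Step 2: Compute squared deviations from the mean:
  (11 - 22.5556)^2 = 133.5309
  (22 - 22.5556)^2 = 0.3086
  (41 - 22.5556)^2 = 340.1975
  (9 - 22.5556)^2 = 183.7531
  (47 - 22.5556)^2 = 597.5309
  (45 - 22.5556)^2 = 503.7531
  (18 - 22.5556)^2 = 20.7531
  (9 - 22.5556)^2 = 183.7531
  (1 - 22.5556)^2 = 464.642
Step 3: Sum of squared deviations = 2428.2222
Step 4: Population variance = 2428.2222 / 9 = 269.8025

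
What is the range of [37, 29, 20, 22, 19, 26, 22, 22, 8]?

29

Step 1: Identify the maximum value: max = 37
Step 2: Identify the minimum value: min = 8
Step 3: Range = max - min = 37 - 8 = 29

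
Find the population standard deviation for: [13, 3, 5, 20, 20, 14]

6.6018

Step 1: Compute the mean: 12.5
Step 2: Sum of squared deviations from the mean: 261.5
Step 3: Population variance = 261.5 / 6 = 43.5833
Step 4: Standard deviation = sqrt(43.5833) = 6.6018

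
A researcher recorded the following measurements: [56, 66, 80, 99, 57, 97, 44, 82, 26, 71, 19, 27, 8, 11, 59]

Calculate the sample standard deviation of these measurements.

30.0044

Step 1: Compute the mean: 53.4667
Step 2: Sum of squared deviations from the mean: 12603.7333
Step 3: Sample variance = 12603.7333 / 14 = 900.2667
Step 4: Standard deviation = sqrt(900.2667) = 30.0044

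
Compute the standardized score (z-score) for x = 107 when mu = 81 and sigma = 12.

2.1667

Step 1: Recall the z-score formula: z = (x - mu) / sigma
Step 2: Substitute values: z = (107 - 81) / 12
Step 3: z = 26 / 12 = 2.1667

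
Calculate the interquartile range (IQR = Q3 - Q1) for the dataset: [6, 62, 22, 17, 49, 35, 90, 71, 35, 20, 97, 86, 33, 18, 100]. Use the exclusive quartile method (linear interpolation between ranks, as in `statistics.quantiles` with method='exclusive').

66

Step 1: Sort the data: [6, 17, 18, 20, 22, 33, 35, 35, 49, 62, 71, 86, 90, 97, 100]
Step 2: n = 15
Step 3: Using the exclusive quartile method:
  Q1 = 20
  Q2 (median) = 35
  Q3 = 86
  IQR = Q3 - Q1 = 86 - 20 = 66
Step 4: IQR = 66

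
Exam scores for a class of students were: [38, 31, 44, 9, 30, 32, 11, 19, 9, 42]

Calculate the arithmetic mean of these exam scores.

26.5

Step 1: Sum all values: 38 + 31 + 44 + 9 + 30 + 32 + 11 + 19 + 9 + 42 = 265
Step 2: Count the number of values: n = 10
Step 3: Mean = sum / n = 265 / 10 = 26.5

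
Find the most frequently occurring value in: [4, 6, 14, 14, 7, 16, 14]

14

Step 1: Count the frequency of each value:
  4: appears 1 time(s)
  6: appears 1 time(s)
  7: appears 1 time(s)
  14: appears 3 time(s)
  16: appears 1 time(s)
Step 2: The value 14 appears most frequently (3 times).
Step 3: Mode = 14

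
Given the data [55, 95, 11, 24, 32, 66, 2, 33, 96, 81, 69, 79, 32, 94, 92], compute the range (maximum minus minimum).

94

Step 1: Identify the maximum value: max = 96
Step 2: Identify the minimum value: min = 2
Step 3: Range = max - min = 96 - 2 = 94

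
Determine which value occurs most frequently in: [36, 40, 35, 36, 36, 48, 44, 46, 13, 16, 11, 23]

36

Step 1: Count the frequency of each value:
  11: appears 1 time(s)
  13: appears 1 time(s)
  16: appears 1 time(s)
  23: appears 1 time(s)
  35: appears 1 time(s)
  36: appears 3 time(s)
  40: appears 1 time(s)
  44: appears 1 time(s)
  46: appears 1 time(s)
  48: appears 1 time(s)
Step 2: The value 36 appears most frequently (3 times).
Step 3: Mode = 36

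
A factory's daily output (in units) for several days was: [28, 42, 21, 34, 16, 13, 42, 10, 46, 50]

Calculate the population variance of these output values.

192.96

Step 1: Compute the mean: (28 + 42 + 21 + 34 + 16 + 13 + 42 + 10 + 46 + 50) / 10 = 30.2
Step 2: Compute squared deviations from the mean:
  (28 - 30.2)^2 = 4.84
  (42 - 30.2)^2 = 139.24
  (21 - 30.2)^2 = 84.64
  (34 - 30.2)^2 = 14.44
  (16 - 30.2)^2 = 201.64
  (13 - 30.2)^2 = 295.84
  (42 - 30.2)^2 = 139.24
  (10 - 30.2)^2 = 408.04
  (46 - 30.2)^2 = 249.64
  (50 - 30.2)^2 = 392.04
Step 3: Sum of squared deviations = 1929.6
Step 4: Population variance = 1929.6 / 10 = 192.96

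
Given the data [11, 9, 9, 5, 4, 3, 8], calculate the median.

8

Step 1: Sort the data in ascending order: [3, 4, 5, 8, 9, 9, 11]
Step 2: The number of values is n = 7.
Step 3: Since n is odd, the median is the middle value at position 4: 8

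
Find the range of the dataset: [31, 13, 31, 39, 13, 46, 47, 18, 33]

34

Step 1: Identify the maximum value: max = 47
Step 2: Identify the minimum value: min = 13
Step 3: Range = max - min = 47 - 13 = 34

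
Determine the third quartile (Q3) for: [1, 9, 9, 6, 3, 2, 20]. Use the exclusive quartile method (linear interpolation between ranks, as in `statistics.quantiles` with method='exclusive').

9

Step 1: Sort the data: [1, 2, 3, 6, 9, 9, 20]
Step 2: n = 7
Step 3: Using the exclusive quartile method:
  Q1 = 2
  Q2 (median) = 6
  Q3 = 9
  IQR = Q3 - Q1 = 9 - 2 = 7
Step 4: Q3 = 9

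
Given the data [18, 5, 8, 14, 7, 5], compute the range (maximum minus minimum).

13

Step 1: Identify the maximum value: max = 18
Step 2: Identify the minimum value: min = 5
Step 3: Range = max - min = 18 - 5 = 13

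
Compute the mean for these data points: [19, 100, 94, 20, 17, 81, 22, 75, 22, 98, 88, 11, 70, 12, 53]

52.1333

Step 1: Sum all values: 19 + 100 + 94 + 20 + 17 + 81 + 22 + 75 + 22 + 98 + 88 + 11 + 70 + 12 + 53 = 782
Step 2: Count the number of values: n = 15
Step 3: Mean = sum / n = 782 / 15 = 52.1333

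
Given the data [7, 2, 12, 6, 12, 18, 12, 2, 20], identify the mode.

12

Step 1: Count the frequency of each value:
  2: appears 2 time(s)
  6: appears 1 time(s)
  7: appears 1 time(s)
  12: appears 3 time(s)
  18: appears 1 time(s)
  20: appears 1 time(s)
Step 2: The value 12 appears most frequently (3 times).
Step 3: Mode = 12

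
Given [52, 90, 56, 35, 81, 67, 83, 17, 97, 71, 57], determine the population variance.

525.4215

Step 1: Compute the mean: (52 + 90 + 56 + 35 + 81 + 67 + 83 + 17 + 97 + 71 + 57) / 11 = 64.1818
Step 2: Compute squared deviations from the mean:
  (52 - 64.1818)^2 = 148.3967
  (90 - 64.1818)^2 = 666.5785
  (56 - 64.1818)^2 = 66.9421
  (35 - 64.1818)^2 = 851.5785
  (81 - 64.1818)^2 = 282.8512
  (67 - 64.1818)^2 = 7.9421
  (83 - 64.1818)^2 = 354.124
  (17 - 64.1818)^2 = 2226.124
  (97 - 64.1818)^2 = 1077.0331
  (71 - 64.1818)^2 = 46.4876
  (57 - 64.1818)^2 = 51.5785
Step 3: Sum of squared deviations = 5779.6364
Step 4: Population variance = 5779.6364 / 11 = 525.4215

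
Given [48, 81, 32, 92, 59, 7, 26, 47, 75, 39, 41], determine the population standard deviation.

24.1099

Step 1: Compute the mean: 49.7273
Step 2: Sum of squared deviations from the mean: 6394.1818
Step 3: Population variance = 6394.1818 / 11 = 581.2893
Step 4: Standard deviation = sqrt(581.2893) = 24.1099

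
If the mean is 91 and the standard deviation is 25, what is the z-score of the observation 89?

-0.08

Step 1: Recall the z-score formula: z = (x - mu) / sigma
Step 2: Substitute values: z = (89 - 91) / 25
Step 3: z = -2 / 25 = -0.08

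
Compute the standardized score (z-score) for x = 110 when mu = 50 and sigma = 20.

3

Step 1: Recall the z-score formula: z = (x - mu) / sigma
Step 2: Substitute values: z = (110 - 50) / 20
Step 3: z = 60 / 20 = 3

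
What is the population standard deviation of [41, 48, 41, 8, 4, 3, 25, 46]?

18.2483

Step 1: Compute the mean: 27
Step 2: Sum of squared deviations from the mean: 2664
Step 3: Population variance = 2664 / 8 = 333
Step 4: Standard deviation = sqrt(333) = 18.2483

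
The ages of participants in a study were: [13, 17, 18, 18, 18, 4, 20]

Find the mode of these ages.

18

Step 1: Count the frequency of each value:
  4: appears 1 time(s)
  13: appears 1 time(s)
  17: appears 1 time(s)
  18: appears 3 time(s)
  20: appears 1 time(s)
Step 2: The value 18 appears most frequently (3 times).
Step 3: Mode = 18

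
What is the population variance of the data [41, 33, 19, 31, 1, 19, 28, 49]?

191.7344

Step 1: Compute the mean: (41 + 33 + 19 + 31 + 1 + 19 + 28 + 49) / 8 = 27.625
Step 2: Compute squared deviations from the mean:
  (41 - 27.625)^2 = 178.8906
  (33 - 27.625)^2 = 28.8906
  (19 - 27.625)^2 = 74.3906
  (31 - 27.625)^2 = 11.3906
  (1 - 27.625)^2 = 708.8906
  (19 - 27.625)^2 = 74.3906
  (28 - 27.625)^2 = 0.1406
  (49 - 27.625)^2 = 456.8906
Step 3: Sum of squared deviations = 1533.875
Step 4: Population variance = 1533.875 / 8 = 191.7344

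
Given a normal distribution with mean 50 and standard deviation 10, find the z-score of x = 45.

-0.5

Step 1: Recall the z-score formula: z = (x - mu) / sigma
Step 2: Substitute values: z = (45 - 50) / 10
Step 3: z = -5 / 10 = -0.5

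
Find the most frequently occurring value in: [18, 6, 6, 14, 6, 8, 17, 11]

6

Step 1: Count the frequency of each value:
  6: appears 3 time(s)
  8: appears 1 time(s)
  11: appears 1 time(s)
  14: appears 1 time(s)
  17: appears 1 time(s)
  18: appears 1 time(s)
Step 2: The value 6 appears most frequently (3 times).
Step 3: Mode = 6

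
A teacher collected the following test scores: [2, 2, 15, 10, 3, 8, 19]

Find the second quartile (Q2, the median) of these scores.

8

Step 1: Sort the data: [2, 2, 3, 8, 10, 15, 19]
Step 2: n = 7
Step 3: Q2 is the median. Since n is odd, it is the middle value at position 4: 8
Step 4: Q2 = 8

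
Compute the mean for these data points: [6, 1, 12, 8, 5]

6.4

Step 1: Sum all values: 6 + 1 + 12 + 8 + 5 = 32
Step 2: Count the number of values: n = 5
Step 3: Mean = sum / n = 32 / 5 = 6.4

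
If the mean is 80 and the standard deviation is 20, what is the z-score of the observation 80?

0

Step 1: Recall the z-score formula: z = (x - mu) / sigma
Step 2: Substitute values: z = (80 - 80) / 20
Step 3: z = 0 / 20 = 0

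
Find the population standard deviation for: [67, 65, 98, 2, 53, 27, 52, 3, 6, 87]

33.1934

Step 1: Compute the mean: 46
Step 2: Sum of squared deviations from the mean: 11018
Step 3: Population variance = 11018 / 10 = 1101.8
Step 4: Standard deviation = sqrt(1101.8) = 33.1934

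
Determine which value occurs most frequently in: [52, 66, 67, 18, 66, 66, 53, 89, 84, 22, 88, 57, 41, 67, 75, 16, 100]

66

Step 1: Count the frequency of each value:
  16: appears 1 time(s)
  18: appears 1 time(s)
  22: appears 1 time(s)
  41: appears 1 time(s)
  52: appears 1 time(s)
  53: appears 1 time(s)
  57: appears 1 time(s)
  66: appears 3 time(s)
  67: appears 2 time(s)
  75: appears 1 time(s)
  84: appears 1 time(s)
  88: appears 1 time(s)
  89: appears 1 time(s)
  100: appears 1 time(s)
Step 2: The value 66 appears most frequently (3 times).
Step 3: Mode = 66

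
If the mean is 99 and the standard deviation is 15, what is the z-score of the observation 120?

1.4

Step 1: Recall the z-score formula: z = (x - mu) / sigma
Step 2: Substitute values: z = (120 - 99) / 15
Step 3: z = 21 / 15 = 1.4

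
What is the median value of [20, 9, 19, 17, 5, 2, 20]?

17

Step 1: Sort the data in ascending order: [2, 5, 9, 17, 19, 20, 20]
Step 2: The number of values is n = 7.
Step 3: Since n is odd, the median is the middle value at position 4: 17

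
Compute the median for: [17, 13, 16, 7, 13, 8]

13

Step 1: Sort the data in ascending order: [7, 8, 13, 13, 16, 17]
Step 2: The number of values is n = 6.
Step 3: Since n is even, the median is the average of positions 3 and 4:
  Median = (13 + 13) / 2 = 13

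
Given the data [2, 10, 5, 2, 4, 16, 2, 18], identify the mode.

2

Step 1: Count the frequency of each value:
  2: appears 3 time(s)
  4: appears 1 time(s)
  5: appears 1 time(s)
  10: appears 1 time(s)
  16: appears 1 time(s)
  18: appears 1 time(s)
Step 2: The value 2 appears most frequently (3 times).
Step 3: Mode = 2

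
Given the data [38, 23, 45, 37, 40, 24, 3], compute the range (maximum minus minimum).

42

Step 1: Identify the maximum value: max = 45
Step 2: Identify the minimum value: min = 3
Step 3: Range = max - min = 45 - 3 = 42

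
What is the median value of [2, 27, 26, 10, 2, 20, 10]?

10

Step 1: Sort the data in ascending order: [2, 2, 10, 10, 20, 26, 27]
Step 2: The number of values is n = 7.
Step 3: Since n is odd, the median is the middle value at position 4: 10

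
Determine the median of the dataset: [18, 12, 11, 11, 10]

11

Step 1: Sort the data in ascending order: [10, 11, 11, 12, 18]
Step 2: The number of values is n = 5.
Step 3: Since n is odd, the median is the middle value at position 3: 11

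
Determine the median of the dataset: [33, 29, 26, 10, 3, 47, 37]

29

Step 1: Sort the data in ascending order: [3, 10, 26, 29, 33, 37, 47]
Step 2: The number of values is n = 7.
Step 3: Since n is odd, the median is the middle value at position 4: 29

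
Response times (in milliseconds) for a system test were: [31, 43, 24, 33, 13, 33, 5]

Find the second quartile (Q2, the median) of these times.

31

Step 1: Sort the data: [5, 13, 24, 31, 33, 33, 43]
Step 2: n = 7
Step 3: Q2 is the median. Since n is odd, it is the middle value at position 4: 31
Step 4: Q2 = 31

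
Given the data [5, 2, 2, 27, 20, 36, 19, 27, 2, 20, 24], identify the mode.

2

Step 1: Count the frequency of each value:
  2: appears 3 time(s)
  5: appears 1 time(s)
  19: appears 1 time(s)
  20: appears 2 time(s)
  24: appears 1 time(s)
  27: appears 2 time(s)
  36: appears 1 time(s)
Step 2: The value 2 appears most frequently (3 times).
Step 3: Mode = 2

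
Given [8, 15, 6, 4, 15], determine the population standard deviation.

4.5869

Step 1: Compute the mean: 9.6
Step 2: Sum of squared deviations from the mean: 105.2
Step 3: Population variance = 105.2 / 5 = 21.04
Step 4: Standard deviation = sqrt(21.04) = 4.5869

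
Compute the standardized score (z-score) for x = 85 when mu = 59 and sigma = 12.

2.1667

Step 1: Recall the z-score formula: z = (x - mu) / sigma
Step 2: Substitute values: z = (85 - 59) / 12
Step 3: z = 26 / 12 = 2.1667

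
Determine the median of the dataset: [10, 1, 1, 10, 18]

10

Step 1: Sort the data in ascending order: [1, 1, 10, 10, 18]
Step 2: The number of values is n = 5.
Step 3: Since n is odd, the median is the middle value at position 3: 10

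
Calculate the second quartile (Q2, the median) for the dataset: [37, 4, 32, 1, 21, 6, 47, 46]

26.5

Step 1: Sort the data: [1, 4, 6, 21, 32, 37, 46, 47]
Step 2: n = 8
Step 3: Q2 is the median. Since n is even, it is the average of the values at positions 4 and 5:
  Q2 = (21 + 32) / 2 = 26.5
Step 4: Q2 = 26.5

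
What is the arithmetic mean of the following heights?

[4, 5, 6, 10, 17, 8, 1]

7.2857

Step 1: Sum all values: 4 + 5 + 6 + 10 + 17 + 8 + 1 = 51
Step 2: Count the number of values: n = 7
Step 3: Mean = sum / n = 51 / 7 = 7.2857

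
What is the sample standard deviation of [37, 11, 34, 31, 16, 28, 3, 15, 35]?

12.278

Step 1: Compute the mean: 23.3333
Step 2: Sum of squared deviations from the mean: 1206
Step 3: Sample variance = 1206 / 8 = 150.75
Step 4: Standard deviation = sqrt(150.75) = 12.278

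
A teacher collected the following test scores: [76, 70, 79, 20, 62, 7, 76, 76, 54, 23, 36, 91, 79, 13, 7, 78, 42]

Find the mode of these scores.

76

Step 1: Count the frequency of each value:
  7: appears 2 time(s)
  13: appears 1 time(s)
  20: appears 1 time(s)
  23: appears 1 time(s)
  36: appears 1 time(s)
  42: appears 1 time(s)
  54: appears 1 time(s)
  62: appears 1 time(s)
  70: appears 1 time(s)
  76: appears 3 time(s)
  78: appears 1 time(s)
  79: appears 2 time(s)
  91: appears 1 time(s)
Step 2: The value 76 appears most frequently (3 times).
Step 3: Mode = 76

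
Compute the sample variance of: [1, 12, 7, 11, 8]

18.7

Step 1: Compute the mean: (1 + 12 + 7 + 11 + 8) / 5 = 7.8
Step 2: Compute squared deviations from the mean:
  (1 - 7.8)^2 = 46.24
  (12 - 7.8)^2 = 17.64
  (7 - 7.8)^2 = 0.64
  (11 - 7.8)^2 = 10.24
  (8 - 7.8)^2 = 0.04
Step 3: Sum of squared deviations = 74.8
Step 4: Sample variance = 74.8 / 4 = 18.7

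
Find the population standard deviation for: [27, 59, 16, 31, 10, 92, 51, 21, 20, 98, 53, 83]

29.592

Step 1: Compute the mean: 46.75
Step 2: Sum of squared deviations from the mean: 10508.25
Step 3: Population variance = 10508.25 / 12 = 875.6875
Step 4: Standard deviation = sqrt(875.6875) = 29.592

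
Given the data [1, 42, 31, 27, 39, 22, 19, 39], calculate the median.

29

Step 1: Sort the data in ascending order: [1, 19, 22, 27, 31, 39, 39, 42]
Step 2: The number of values is n = 8.
Step 3: Since n is even, the median is the average of positions 4 and 5:
  Median = (27 + 31) / 2 = 29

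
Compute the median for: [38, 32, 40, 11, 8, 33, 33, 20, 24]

32

Step 1: Sort the data in ascending order: [8, 11, 20, 24, 32, 33, 33, 38, 40]
Step 2: The number of values is n = 9.
Step 3: Since n is odd, the median is the middle value at position 5: 32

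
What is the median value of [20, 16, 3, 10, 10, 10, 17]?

10

Step 1: Sort the data in ascending order: [3, 10, 10, 10, 16, 17, 20]
Step 2: The number of values is n = 7.
Step 3: Since n is odd, the median is the middle value at position 4: 10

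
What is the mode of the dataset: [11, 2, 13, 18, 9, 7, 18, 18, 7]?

18

Step 1: Count the frequency of each value:
  2: appears 1 time(s)
  7: appears 2 time(s)
  9: appears 1 time(s)
  11: appears 1 time(s)
  13: appears 1 time(s)
  18: appears 3 time(s)
Step 2: The value 18 appears most frequently (3 times).
Step 3: Mode = 18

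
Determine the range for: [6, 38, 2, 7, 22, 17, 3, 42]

40

Step 1: Identify the maximum value: max = 42
Step 2: Identify the minimum value: min = 2
Step 3: Range = max - min = 42 - 2 = 40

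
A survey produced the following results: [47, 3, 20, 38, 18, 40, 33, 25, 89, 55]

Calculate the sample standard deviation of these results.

23.8132

Step 1: Compute the mean: 36.8
Step 2: Sum of squared deviations from the mean: 5103.6
Step 3: Sample variance = 5103.6 / 9 = 567.0667
Step 4: Standard deviation = sqrt(567.0667) = 23.8132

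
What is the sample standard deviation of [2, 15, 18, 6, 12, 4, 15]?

6.2374

Step 1: Compute the mean: 10.2857
Step 2: Sum of squared deviations from the mean: 233.4286
Step 3: Sample variance = 233.4286 / 6 = 38.9048
Step 4: Standard deviation = sqrt(38.9048) = 6.2374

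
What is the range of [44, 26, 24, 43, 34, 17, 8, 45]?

37

Step 1: Identify the maximum value: max = 45
Step 2: Identify the minimum value: min = 8
Step 3: Range = max - min = 45 - 8 = 37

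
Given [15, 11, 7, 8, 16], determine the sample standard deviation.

4.0373

Step 1: Compute the mean: 11.4
Step 2: Sum of squared deviations from the mean: 65.2
Step 3: Sample variance = 65.2 / 4 = 16.3
Step 4: Standard deviation = sqrt(16.3) = 4.0373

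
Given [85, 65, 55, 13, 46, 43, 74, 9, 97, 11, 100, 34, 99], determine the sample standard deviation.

33.601

Step 1: Compute the mean: 56.2308
Step 2: Sum of squared deviations from the mean: 13548.3077
Step 3: Sample variance = 13548.3077 / 12 = 1129.0256
Step 4: Standard deviation = sqrt(1129.0256) = 33.601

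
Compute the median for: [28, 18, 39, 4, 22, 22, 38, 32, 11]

22

Step 1: Sort the data in ascending order: [4, 11, 18, 22, 22, 28, 32, 38, 39]
Step 2: The number of values is n = 9.
Step 3: Since n is odd, the median is the middle value at position 5: 22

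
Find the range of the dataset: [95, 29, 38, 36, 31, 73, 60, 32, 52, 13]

82

Step 1: Identify the maximum value: max = 95
Step 2: Identify the minimum value: min = 13
Step 3: Range = max - min = 95 - 13 = 82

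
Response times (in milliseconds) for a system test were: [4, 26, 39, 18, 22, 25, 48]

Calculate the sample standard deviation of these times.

14.2478

Step 1: Compute the mean: 26
Step 2: Sum of squared deviations from the mean: 1218
Step 3: Sample variance = 1218 / 6 = 203
Step 4: Standard deviation = sqrt(203) = 14.2478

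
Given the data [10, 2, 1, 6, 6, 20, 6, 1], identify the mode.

6

Step 1: Count the frequency of each value:
  1: appears 2 time(s)
  2: appears 1 time(s)
  6: appears 3 time(s)
  10: appears 1 time(s)
  20: appears 1 time(s)
Step 2: The value 6 appears most frequently (3 times).
Step 3: Mode = 6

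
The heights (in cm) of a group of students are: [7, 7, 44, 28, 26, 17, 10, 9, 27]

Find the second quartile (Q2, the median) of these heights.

17

Step 1: Sort the data: [7, 7, 9, 10, 17, 26, 27, 28, 44]
Step 2: n = 9
Step 3: Q2 is the median. Since n is odd, it is the middle value at position 5: 17
Step 4: Q2 = 17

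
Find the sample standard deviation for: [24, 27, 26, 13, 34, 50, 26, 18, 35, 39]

10.675

Step 1: Compute the mean: 29.2
Step 2: Sum of squared deviations from the mean: 1025.6
Step 3: Sample variance = 1025.6 / 9 = 113.9556
Step 4: Standard deviation = sqrt(113.9556) = 10.675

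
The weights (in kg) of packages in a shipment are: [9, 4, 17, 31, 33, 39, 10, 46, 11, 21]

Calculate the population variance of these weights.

185.09

Step 1: Compute the mean: (9 + 4 + 17 + 31 + 33 + 39 + 10 + 46 + 11 + 21) / 10 = 22.1
Step 2: Compute squared deviations from the mean:
  (9 - 22.1)^2 = 171.61
  (4 - 22.1)^2 = 327.61
  (17 - 22.1)^2 = 26.01
  (31 - 22.1)^2 = 79.21
  (33 - 22.1)^2 = 118.81
  (39 - 22.1)^2 = 285.61
  (10 - 22.1)^2 = 146.41
  (46 - 22.1)^2 = 571.21
  (11 - 22.1)^2 = 123.21
  (21 - 22.1)^2 = 1.21
Step 3: Sum of squared deviations = 1850.9
Step 4: Population variance = 1850.9 / 10 = 185.09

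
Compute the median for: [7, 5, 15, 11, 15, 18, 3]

11

Step 1: Sort the data in ascending order: [3, 5, 7, 11, 15, 15, 18]
Step 2: The number of values is n = 7.
Step 3: Since n is odd, the median is the middle value at position 4: 11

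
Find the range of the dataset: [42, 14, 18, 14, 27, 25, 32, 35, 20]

28

Step 1: Identify the maximum value: max = 42
Step 2: Identify the minimum value: min = 14
Step 3: Range = max - min = 42 - 14 = 28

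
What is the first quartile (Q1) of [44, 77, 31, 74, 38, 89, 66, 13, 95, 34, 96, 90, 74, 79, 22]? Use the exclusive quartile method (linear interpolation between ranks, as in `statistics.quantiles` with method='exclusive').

34

Step 1: Sort the data: [13, 22, 31, 34, 38, 44, 66, 74, 74, 77, 79, 89, 90, 95, 96]
Step 2: n = 15
Step 3: Using the exclusive quartile method:
  Q1 = 34
  Q2 (median) = 74
  Q3 = 89
  IQR = Q3 - Q1 = 89 - 34 = 55
Step 4: Q1 = 34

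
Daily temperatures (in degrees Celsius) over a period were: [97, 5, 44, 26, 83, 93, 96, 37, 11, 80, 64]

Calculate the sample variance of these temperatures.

1201.3636

Step 1: Compute the mean: (97 + 5 + 44 + 26 + 83 + 93 + 96 + 37 + 11 + 80 + 64) / 11 = 57.8182
Step 2: Compute squared deviations from the mean:
  (97 - 57.8182)^2 = 1535.2149
  (5 - 57.8182)^2 = 2789.7603
  (44 - 57.8182)^2 = 190.9421
  (26 - 57.8182)^2 = 1012.3967
  (83 - 57.8182)^2 = 634.124
  (93 - 57.8182)^2 = 1237.7603
  (96 - 57.8182)^2 = 1457.8512
  (37 - 57.8182)^2 = 433.3967
  (11 - 57.8182)^2 = 2191.9421
  (80 - 57.8182)^2 = 492.0331
  (64 - 57.8182)^2 = 38.2149
Step 3: Sum of squared deviations = 12013.6364
Step 4: Sample variance = 12013.6364 / 10 = 1201.3636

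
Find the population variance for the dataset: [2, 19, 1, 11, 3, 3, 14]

42.8163

Step 1: Compute the mean: (2 + 19 + 1 + 11 + 3 + 3 + 14) / 7 = 7.5714
Step 2: Compute squared deviations from the mean:
  (2 - 7.5714)^2 = 31.0408
  (19 - 7.5714)^2 = 130.6122
  (1 - 7.5714)^2 = 43.1837
  (11 - 7.5714)^2 = 11.7551
  (3 - 7.5714)^2 = 20.898
  (3 - 7.5714)^2 = 20.898
  (14 - 7.5714)^2 = 41.3265
Step 3: Sum of squared deviations = 299.7143
Step 4: Population variance = 299.7143 / 7 = 42.8163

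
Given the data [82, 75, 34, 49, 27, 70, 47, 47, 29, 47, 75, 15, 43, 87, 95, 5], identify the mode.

47

Step 1: Count the frequency of each value:
  5: appears 1 time(s)
  15: appears 1 time(s)
  27: appears 1 time(s)
  29: appears 1 time(s)
  34: appears 1 time(s)
  43: appears 1 time(s)
  47: appears 3 time(s)
  49: appears 1 time(s)
  70: appears 1 time(s)
  75: appears 2 time(s)
  82: appears 1 time(s)
  87: appears 1 time(s)
  95: appears 1 time(s)
Step 2: The value 47 appears most frequently (3 times).
Step 3: Mode = 47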